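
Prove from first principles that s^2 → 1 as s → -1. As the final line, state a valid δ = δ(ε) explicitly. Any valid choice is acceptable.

Let ε > 0. We seek δ > 0 with 0 < |s + 1| < δ ⇒ |s^2 − 1| < ε.
Factor: s^2 − 1 = (s + 1)(s - 1), so |s^2 − 1| = |s + 1|·|s - 1|.
Restrict δ ≤ 1. Then |s + 1| < 1 gives |s| < 2, so by the triangle inequality |s - 1| ≤ 2 + 1 = 3.
Hence |s^2 − 1| ≤ 3|s + 1|, which is < ε once |s + 1| < ε/3.
Take δ = min(1, ε/3). If 0 < |s + 1| < δ then both bounds hold and |s^2 − 1| ≤ 3|s + 1| < 3·(ε/3) = ε.

δ = min(1, ε/3)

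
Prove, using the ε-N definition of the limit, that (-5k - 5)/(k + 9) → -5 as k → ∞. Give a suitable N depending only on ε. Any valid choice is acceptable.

N = 40/ε

Let ε > 0 be given. For k ≥ 1, |(-5k - 5)/(k + 9) + 5| = |40|/((k + 9)) = 40/((k + 9)).
Since k + 9 ≥ k for k ≥ 1, this is ≤ 40/(k) = 40/k.
So |(-5k - 5)/(k + 9) + 5| < ε whenever k > 40/ε.
Take N = 40/ε. If k > N then |(-5k - 5)/(k + 9) + 5| ≤ 40/k < ε.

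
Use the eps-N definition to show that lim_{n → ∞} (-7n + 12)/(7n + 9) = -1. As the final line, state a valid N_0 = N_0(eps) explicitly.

Fix eps > 0. For n ≥ 1, |(-7n + 12)/(7n + 9) + 1| = |147|/(7(7n + 9)) = 147/(7(7n + 9)).
Since 7n + 9 ≥ 7n for n ≥ 1, this is ≤ 147/(7·7n) = 3/n.
So |(-7n + 12)/(7n + 9) + 1| < eps whenever n > 3/eps.
Take N_0 = 3/eps. If n > N_0 then |(-7n + 12)/(7n + 9) + 1| ≤ 3/n < eps.

N_0 = 3/eps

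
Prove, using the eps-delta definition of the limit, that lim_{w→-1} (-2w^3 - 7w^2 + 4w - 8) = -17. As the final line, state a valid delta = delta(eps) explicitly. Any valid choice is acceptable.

delta = min(1, eps/27)

Suppose eps > 0. We want delta > 0 such that 0 < |w + 1| < delta implies |(-2w^3 - 7w^2 + 4w - 8) + 17| < eps.
(-2w^3 - 7w^2 + 4w - 8) + 17 = -2w^3 - 7w^2 + 4w + 9 = (w + 1)(-2w^2 - 5w + 9).
So |(-2w^3 - 7w^2 + 4w - 8) + 17| = |w + 1|·|-2w^2 - 5w + 9|.
Require delta ≤ 1. Then |w + 1| < 1 gives |w| < 2, and by the triangle inequality |-2w^2 - 5w + 9| ≤ 2·2^2 + 5·2 + 9 = 27.
Hence |(-2w^3 - 7w^2 + 4w - 8) + 17| ≤ 27|w + 1| < eps provided |w + 1| < eps/27.
Take delta = min(1, eps/27). Then 0 < |w + 1| < delta gives both |w + 1| < 1 and |w + 1| < eps/27, so |(-2w^3 - 7w^2 + 4w - 8) + 17| < eps.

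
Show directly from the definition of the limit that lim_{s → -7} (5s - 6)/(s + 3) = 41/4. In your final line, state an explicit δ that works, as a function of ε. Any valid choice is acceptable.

δ = min(2, (8/21)ε)

Let ε > 0 be given. We want δ > 0 with 0 < |s + 7| < δ ⇒ |(5s - 6)/(s + 3) − (41/4)| < ε.
Combining over a common denominator, (5s - 6)/(s + 3) − (41/4) = [(5s - 6)·(-4) − (-41)·(s + 3)] / [(-4)·(s + 3)] = 21(s + 7) / ((-4)(s + 3)).
So |(5s - 6)/(s + 3) − (41/4)| = 21|s + 7| / (4·|s + 3|).
Restrict δ ≤ 2. Then |s + 7| < 2 gives |s + 3| = |(s + 7) + (-4)| ≥ 4 − 2 = 2.
Hence |(5s - 6)/(s + 3) − (41/4)| < 21|s + 7|/(4·2) = (21/8)|s + 7|, which is < ε once |s + 7| < (8/21)ε.
Take δ = min(2, (8/21)ε). Then 0 < |s + 7| < δ forces both bounds, so |(5s - 6)/(s + 3) − (41/4)| < ε.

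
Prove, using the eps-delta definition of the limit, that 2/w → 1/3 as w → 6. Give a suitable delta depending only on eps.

delta = min(3, 9eps)

Let eps > 0. We seek delta > 0 such that 0 < |w − 6| < delta implies |2/w − (1/3)| < eps.
|2/w − (1/3)| = 2·|6 − w|/(6·|w|) = 2|w − 6|/(6|w|).
Restrict delta ≤ 3. Then |w − 6| < 3 gives |w| > 3, so 6|w| > 18.
Then |2/w − (1/3)| < 2|w − 6|/18, which is < eps when |w − 6| < 9eps.
Take delta = min(3, 9eps). Then 0 < |w − 6| < delta gives both |w − 6| < 3 and |w − 6| < 9eps, so |2/w − (1/3)| < eps.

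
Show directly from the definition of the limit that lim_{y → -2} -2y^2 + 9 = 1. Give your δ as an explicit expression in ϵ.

Let ϵ > 0 be given. We want δ > 0 such that 0 < |y + 2| < δ implies |(-2y^2 + 9) − 1| < ϵ.
(-2y^2 + 9) − 1 = -2y^2 + 8 = (y + 2)(-2y + 4).
So |(-2y^2 + 9) − 1| = |y + 2|·|-2y + 4|.
Assume first that |y + 2| < 1, so |y| < 3. Then |-2y + 4| ≤ 2·3 + 4 = 10.
Hence |(-2y^2 + 9) − 1| ≤ 10|y + 2| < ϵ provided |y + 2| < ϵ/10.
Take δ = min(1, ϵ/10). Then 0 < |y + 2| < δ gives both |y + 2| < 1 and |y + 2| < ϵ/10, so |(-2y^2 + 9) − 1| < ϵ.

δ = min(1, ϵ/10)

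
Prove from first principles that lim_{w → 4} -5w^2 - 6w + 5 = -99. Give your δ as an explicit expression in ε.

δ = min(1, ε/51)

Let ε > 0. We want δ > 0 such that 0 < |w − 4| < δ implies |(-5w^2 - 6w + 5) + 99| < ε.
(-5w^2 - 6w + 5) + 99 = -5w^2 - 6w + 104 = (w − 4)(-5w - 26).
So |(-5w^2 - 6w + 5) + 99| = |w − 4|·|-5w - 26|.
Assume first that |w − 4| < 1, so |w| < 5. Then |-5w - 26| ≤ 5·5 + 26 = 51.
Hence |(-5w^2 - 6w + 5) + 99| ≤ 51|w − 4| < ε provided |w − 4| < ε/51.
Take δ = min(1, ε/51). Then 0 < |w − 4| < δ gives both |w − 4| < 1 and |w − 4| < ε/51, so |(-5w^2 - 6w + 5) + 99| < ε.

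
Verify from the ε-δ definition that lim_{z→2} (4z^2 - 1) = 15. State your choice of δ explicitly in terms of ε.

δ = min(1, ε/20)

Let ε > 0. We want δ > 0 such that 0 < |z − 2| < δ implies |(4z^2 - 1) − 15| < ε.
(4z^2 - 1) − 15 = 4z^2 - 16 = (z − 2)(4z + 8).
So |(4z^2 - 1) − 15| = |z − 2|·|4z + 8|.
Assume first that |z − 2| < 1, so |z| < 3. Then |4z + 8| ≤ 4·3 + 8 = 20.
Hence |(4z^2 - 1) − 15| ≤ 20|z − 2| < ε provided |z − 2| < ε/20.
Choosing δ = min(1, ε/20) ensures both conditions, hence |(4z^2 - 1) − 15| < ε.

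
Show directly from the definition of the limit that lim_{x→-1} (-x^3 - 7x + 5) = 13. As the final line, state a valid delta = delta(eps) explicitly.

delta = min(2, eps/20)

Let eps > 0 be given. We want delta > 0 such that 0 < |x + 1| < delta implies |(-x^3 - 7x + 5) − 13| < eps.
(-x^3 - 7x + 5) − 13 = -x^3 - 7x - 8 = (x + 1)(-x^2 + x - 8).
So |(-x^3 - 7x + 5) − 13| = |x + 1|·|-x^2 + x - 8|.
Require delta ≤ 2. Then |x + 1| < 2 gives |x| < 3, and by the triangle inequality |-x^2 + x - 8| ≤ 3^2 + 3 + 8 = 20.
Hence |(-x^3 - 7x + 5) − 13| ≤ 20|x + 1| < eps provided |x + 1| < eps/20.
Choosing delta = min(2, eps/20) ensures both conditions, hence |(-x^3 - 7x + 5) − 13| < eps.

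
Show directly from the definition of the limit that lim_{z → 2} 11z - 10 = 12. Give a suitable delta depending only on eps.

delta = eps/11

Let eps > 0 be given. We need delta > 0 so that 0 < |z − 2| < delta implies |(11z - 10) − 12| < eps.
Since (11z - 10) − 12 = 11(z − 2), we have |(11z - 10) − 12| = 11|z − 2|.
Thus it suffices that |z − 2| < eps/11.
Choosing delta = eps/11 gives |(11z - 10) − 12| = 11|z − 2| < eps whenever |z − 2| < delta.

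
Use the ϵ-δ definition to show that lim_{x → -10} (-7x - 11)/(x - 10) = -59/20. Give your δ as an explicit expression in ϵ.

Let ϵ > 0 be given. We want δ > 0 with 0 < |x + 10| < δ ⇒ |(-7x - 11)/(x - 10) + 59/20| < ϵ.
Combining over a common denominator, (-7x - 11)/(x - 10) + 59/20 = [(-7x - 11)·(-20) − 59·(x - 10)] / [(-20)·(x - 10)] = 81(x + 10) / ((-20)(x - 10)).
So |(-7x - 11)/(x - 10) + 59/20| = 81|x + 10| / (20·|x − 10|).
Require δ ≤ 10, so |x − 10| ≥ |-20| − |x + 10| > 20 − 10 = 10.
Hence |(-7x - 11)/(x - 10) + 59/20| < 81|x + 10|/(20·10) = (81/200)|x + 10|, which is < ϵ once |x + 10| < (200/81)ϵ.
Take δ = min(10, (200/81)ϵ). Then 0 < |x + 10| < δ forces both bounds, so |(-7x - 11)/(x - 10) + 59/20| < ϵ.

δ = min(10, (200/81)ϵ)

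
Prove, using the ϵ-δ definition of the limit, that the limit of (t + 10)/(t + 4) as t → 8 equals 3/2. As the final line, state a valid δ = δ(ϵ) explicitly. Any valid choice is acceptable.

δ = min(6, 12ϵ)

Suppose ϵ > 0. We want δ > 0 with 0 < |t − 8| < δ ⇒ |(t + 10)/(t + 4) − (3/2)| < ϵ.
Combining over a common denominator, (t + 10)/(t + 4) − (3/2) = [(t + 10)·12 − 18·(t + 4)] / [12·(t + 4)] = -6(t − 8) / (12(t + 4)).
So |(t + 10)/(t + 4) − (3/2)| = 6|t − 8| / (12·|t + 4|).
Restrict δ ≤ 6. Then |t − 8| < 6 gives |t + 4| = |(t − 8) + 12| ≥ 12 − 6 = 6.
Hence |(t + 10)/(t + 4) − (3/2)| < 6|t − 8|/(12·6) = (1/12)|t − 8|, which is < ϵ once |t − 8| < 12ϵ.
Take δ = min(6, 12ϵ). Then 0 < |t − 8| < δ forces both bounds, so |(t + 10)/(t + 4) − (3/2)| < ϵ.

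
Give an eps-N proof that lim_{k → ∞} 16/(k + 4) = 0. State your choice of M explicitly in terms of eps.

M = 16/eps

Suppose eps > 0. For k ≥ 1, |16/(k + 4) − 0| = 16/(k + 4) ≤ 16/k.
We need 16/k < eps, i.e. k > 16/eps.
Take M = 16/eps. If k > M then |16/(k + 4)| ≤ 16/k < eps.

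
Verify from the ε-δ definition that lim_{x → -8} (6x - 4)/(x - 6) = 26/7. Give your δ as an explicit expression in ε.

Let ε > 0 be given. We want δ > 0 with 0 < |x + 8| < δ ⇒ |(6x - 4)/(x - 6) − (26/7)| < ε.
Combining over a common denominator, (6x - 4)/(x - 6) − (26/7) = [(6x - 4)·(-14) − (-52)·(x - 6)] / [(-14)·(x - 6)] = -32(x + 8) / ((-14)(x - 6)).
So |(6x - 4)/(x - 6) − (26/7)| = 32|x + 8| / (14·|x − 6|).
Restrict δ ≤ 7. Then |x + 8| < 7 gives |x − 6| = |(x + 8) + (-14)| ≥ 14 − 7 = 7.
Hence |(6x - 4)/(x - 6) − (26/7)| < 32|x + 8|/(14·7) = (16/49)|x + 8|, which is < ε once |x + 8| < (49/16)ε.
Take δ = min(7, (49/16)ε). Then 0 < |x + 8| < δ forces both bounds, so |(6x - 4)/(x - 6) − (26/7)| < ε.

δ = min(7, (49/16)ε)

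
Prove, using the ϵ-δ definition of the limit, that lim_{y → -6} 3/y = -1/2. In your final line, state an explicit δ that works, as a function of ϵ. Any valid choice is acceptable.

δ = min(3, 6ϵ)

Fix ϵ > 0. We seek δ > 0 such that 0 < |y + 6| < δ implies |3/y + 1/2| < ϵ.
|3/y + 1/2| = 3·|-6 − y|/(6·|y|) = 3|y + 6|/(6|y|).
Restrict δ ≤ 3. Then |y + 6| < 3 gives |y| > 3, so 6|y| > 18.
Then |3/y + 1/2| < 3|y + 6|/18, which is < ϵ when |y + 6| < 6ϵ.
Take δ = min(3, 6ϵ). Then 0 < |y + 6| < δ gives both |y + 6| < 3 and |y + 6| < 6ϵ, so |3/y + 1/2| < ϵ.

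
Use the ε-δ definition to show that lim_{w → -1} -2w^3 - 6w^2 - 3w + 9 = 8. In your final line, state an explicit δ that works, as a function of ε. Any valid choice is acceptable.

Let ε > 0 be given. We want δ > 0 such that 0 < |w + 1| < δ implies |(-2w^3 - 6w^2 - 3w + 9) − 8| < ε.
(-2w^3 - 6w^2 - 3w + 9) − 8 = -2w^3 - 6w^2 - 3w + 1 = (w + 1)(-2w^2 - 4w + 1).
So |(-2w^3 - 6w^2 - 3w + 9) − 8| = |w + 1|·|-2w^2 - 4w + 1|.
Require δ ≤ 1. Then |w + 1| < 1 gives |w| < 2, and by the triangle inequality |-2w^2 - 4w + 1| ≤ 2·2^2 + 4·2 + 1 = 17.
Hence |(-2w^3 - 6w^2 - 3w + 9) − 8| ≤ 17|w + 1| < ε provided |w + 1| < ε/17.
Take δ = min(1, ε/17). Then 0 < |w + 1| < δ gives both |w + 1| < 1 and |w + 1| < ε/17, so |(-2w^3 - 6w^2 - 3w + 9) − 8| < ε.

δ = min(1, ε/17)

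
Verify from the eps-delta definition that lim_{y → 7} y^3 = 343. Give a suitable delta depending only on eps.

delta = min(1, eps/169)

Let eps > 0. We seek delta > 0 with 0 < |y − 7| < delta ⇒ |y^3 − 343| < eps.
Factor: y^3 − 343 = (y − 7)(y^2 + 7y + 49), so |y^3 − 343| = |y − 7|·|y^2 + 7y + 49|.
Restrict delta ≤ 1. Then |y − 7| < 1 gives |y| < 8, so by the triangle inequality |y^2 + 7y + 49| ≤ 8^2 + 7·8 + 49 = 169.
Hence |y^3 − 343| ≤ 169|y − 7|, which is < eps once |y − 7| < eps/169.
Take delta = min(1, eps/169). If 0 < |y − 7| < delta then both bounds hold and |y^3 − 343| ≤ 169|y − 7| < 169·(eps/169) = eps.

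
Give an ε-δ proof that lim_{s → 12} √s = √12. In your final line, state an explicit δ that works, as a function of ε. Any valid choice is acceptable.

δ = min(12, √12·ε)

Let ε > 0. We want δ > 0 such that 0 < |s − 12| < δ implies |√s − √12| < ε.
Rationalise: √s − √12 = (s − 12)/(√s + √12), so |√s − √12| = |s − 12|/(√s + √12).
Restrict δ ≤ 12 so that |s − 12| < 12 forces s > 0, and then √s + √12 > √12.
Hence |√s − √12| < |s − 12|/√12, which is < ε once |s − 12| < √12·ε.
Take δ = min(12, √12·ε). If 0 < |s − 12| < δ then s > 0 and |√s − √12| < |s − 12|/√12 < ε.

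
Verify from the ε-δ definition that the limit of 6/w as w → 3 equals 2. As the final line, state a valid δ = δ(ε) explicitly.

δ = min(3/2, (3/4)ε)

Let ε > 0 be given. We seek δ > 0 such that 0 < |w − 3| < δ implies |6/w − 2| < ε.
|6/w − 2| = 6·|3 − w|/(3·|w|) = 6|w − 3|/(3|w|).
Restrict δ ≤ 3/2. Then |w − 3| < 3/2 gives |w| > 3/2, so 3|w| > 9/2.
Then |6/w − 2| < 6|w − 3|/(9/2), which is < ε when |w − 3| < (3/4)ε.
Take δ = min(3/2, (3/4)ε). Then 0 < |w − 3| < δ gives both |w − 3| < 3/2 and |w − 3| < (3/4)ε, so |6/w − 2| < ε.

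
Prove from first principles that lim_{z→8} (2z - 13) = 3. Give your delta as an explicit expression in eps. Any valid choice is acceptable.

delta = eps/2

Suppose eps > 0. We need delta > 0 so that 0 < |z − 8| < delta implies |(2z - 13) − 3| < eps.
Since (2z - 13) − 3 = 2(z − 8), we have |(2z - 13) − 3| = 2|z − 8|.
Thus it suffices that |z − 8| < eps/2.
Take delta = eps/2. If 0 < |z − 8| < delta then |(2z - 13) − 3| = 2|z − 8| < 2·(eps/2) = eps.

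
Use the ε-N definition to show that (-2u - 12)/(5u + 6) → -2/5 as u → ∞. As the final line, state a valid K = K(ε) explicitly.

Fix ε > 0. We seek K > 0 such that u > K implies |(-2u - 12)/(5u + 6) + 2/5| < ε.
(-2u - 12)/(5u + 6) + 2/5 = (5(-2u - 12) − (-2)(5u + 6)) / (5(5u + 6)) = -48/(5(5u + 6)).
For u > 0 we have 5u + 6 > 5u, so |(-2u - 12)/(5u + 6) + 2/5| = 48/(5(5u + 6)) < 48/(5·5u) = (48/25)/u.
Thus |(-2u - 12)/(5u + 6) + 2/5| < ε whenever u > (48/25)/ε.
Take K = (48/25)/ε. If u > K then |(-2u - 12)/(5u + 6) + 2/5| < (48/25)/u < ε.

K = (48/25)/ε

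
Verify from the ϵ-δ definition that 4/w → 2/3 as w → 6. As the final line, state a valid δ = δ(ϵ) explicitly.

Fix ϵ > 0. We seek δ > 0 such that 0 < |w − 6| < δ implies |4/w − (2/3)| < ϵ.
|4/w − (2/3)| = 4·|6 − w|/(6·|w|) = 4|w − 6|/(6|w|).
Require δ ≤ 3 so that |w| > 6 − 3 = 3, hence 6|w| > 18.
Then |4/w − (2/3)| < 4|w − 6|/18, which is < ϵ when |w − 6| < (9/2)ϵ.
Take δ = min(3, (9/2)ϵ). Then 0 < |w − 6| < δ gives both |w − 6| < 3 and |w − 6| < (9/2)ϵ, so |4/w − (2/3)| < ϵ.

δ = min(3, (9/2)ϵ)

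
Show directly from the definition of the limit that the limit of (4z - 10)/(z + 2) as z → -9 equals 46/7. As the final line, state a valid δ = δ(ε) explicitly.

Suppose ε > 0. We want δ > 0 with 0 < |z + 9| < δ ⇒ |(4z - 10)/(z + 2) − (46/7)| < ε.
Combining over a common denominator, (4z - 10)/(z + 2) − (46/7) = [(4z - 10)·(-7) − (-46)·(z + 2)] / [(-7)·(z + 2)] = 18(z + 9) / ((-7)(z + 2)).
So |(4z - 10)/(z + 2) − (46/7)| = 18|z + 9| / (7·|z + 2|).
Restrict δ ≤ 7/2. Then |z + 9| < 7/2 gives |z + 2| = |(z + 9) + (-7)| ≥ 7 − 7/2 = 7/2.
Hence |(4z - 10)/(z + 2) − (46/7)| < 18|z + 9|/(7·(7/2)) = (36/49)|z + 9|, which is < ε once |z + 9| < (49/36)ε.
Take δ = min(7/2, (49/36)ε). Then 0 < |z + 9| < δ forces both bounds, so |(4z - 10)/(z + 2) − (46/7)| < ε.

δ = min(7/2, (49/36)ε)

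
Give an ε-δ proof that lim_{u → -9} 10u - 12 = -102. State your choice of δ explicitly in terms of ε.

Let ε > 0. We need δ > 0 so that 0 < |u + 9| < δ implies |(10u - 12) + 102| < ε.
Since (10u - 12) + 102 = 10(u + 9), we have |(10u - 12) + 102| = 10|u + 9|.
So 10|u + 9| < ε exactly when |u + 9| < ε/10.
Take δ = ε/10. If 0 < |u + 9| < δ then |(10u - 12) + 102| = 10|u + 9| < 10·(ε/10) = ε.

δ = ε/10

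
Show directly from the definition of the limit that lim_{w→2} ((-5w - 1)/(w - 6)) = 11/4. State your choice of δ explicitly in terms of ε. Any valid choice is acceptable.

δ = min(2, (8/31)ε)

Suppose ε > 0. We want δ > 0 with 0 < |w − 2| < δ ⇒ |(-5w - 1)/(w - 6) − (11/4)| < ε.
Combining over a common denominator, (-5w - 1)/(w - 6) − (11/4) = [(-5w - 1)·(-4) − (-11)·(w - 6)] / [(-4)·(w - 6)] = 31(w − 2) / ((-4)(w - 6)).
So |(-5w - 1)/(w - 6) − (11/4)| = 31|w − 2| / (4·|w − 6|).
Restrict δ ≤ 2. Then |w − 2| < 2 gives |w − 6| = |(w − 2) + (-4)| ≥ 4 − 2 = 2.
Hence |(-5w - 1)/(w - 6) − (11/4)| < 31|w − 2|/(4·2) = (31/8)|w − 2|, which is < ε once |w − 2| < (8/31)ε.
Take δ = min(2, (8/31)ε). Then 0 < |w − 2| < δ forces both bounds, so |(-5w - 1)/(w - 6) − (11/4)| < ε.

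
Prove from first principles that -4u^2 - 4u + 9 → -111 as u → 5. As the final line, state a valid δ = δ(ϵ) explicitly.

Let ϵ > 0. We want δ > 0 such that 0 < |u − 5| < δ implies |(-4u^2 - 4u + 9) + 111| < ϵ.
(-4u^2 - 4u + 9) + 111 = -4u^2 - 4u + 120 = (u − 5)(-4u - 24).
So |(-4u^2 - 4u + 9) + 111| = |u − 5|·|-4u - 24|.
Assume first that |u − 5| < 1, so |u| < 6. Then |-4u - 24| ≤ 4·6 + 24 = 48.
Hence |(-4u^2 - 4u + 9) + 111| ≤ 48|u − 5| < ϵ provided |u − 5| < ϵ/48.
Take δ = min(1, ϵ/48). Then 0 < |u − 5| < δ gives both |u − 5| < 1 and |u − 5| < ϵ/48, so |(-4u^2 - 4u + 9) + 111| < ϵ.

δ = min(1, ϵ/48)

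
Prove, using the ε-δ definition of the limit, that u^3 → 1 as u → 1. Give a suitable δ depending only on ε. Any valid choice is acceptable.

Let ε > 0. We seek δ > 0 with 0 < |u − 1| < δ ⇒ |u^3 − 1| < ε.
Factor: u^3 − 1 = (u − 1)(u^2 + u + 1), so |u^3 − 1| = |u − 1|·|u^2 + u + 1|.
Impose δ ≤ 1 so that |u| < 2; then |u^2 + u + 1| ≤ 7.
Hence |u^3 − 1| ≤ 7|u − 1|, which is < ε once |u − 1| < ε/7.
Take δ = min(1, ε/7). If 0 < |u − 1| < δ then both bounds hold and |u^3 − 1| ≤ 7|u − 1| < 7·(ε/7) = ε.

δ = min(1, ε/7)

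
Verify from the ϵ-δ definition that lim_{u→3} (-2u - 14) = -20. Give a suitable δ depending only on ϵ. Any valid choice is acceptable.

δ = ϵ/2

Let ϵ > 0 be given. We need δ > 0 so that 0 < |u − 3| < δ implies |(-2u - 14) + 20| < ϵ.
Since (-2u - 14) + 20 = -2(u − 3), we have |(-2u - 14) + 20| = 2|u − 3|.
So 2|u − 3| < ϵ exactly when |u − 3| < ϵ/2.
Take δ = ϵ/2. If 0 < |u − 3| < δ then |(-2u - 14) + 20| = 2|u − 3| < 2·(ϵ/2) = ϵ.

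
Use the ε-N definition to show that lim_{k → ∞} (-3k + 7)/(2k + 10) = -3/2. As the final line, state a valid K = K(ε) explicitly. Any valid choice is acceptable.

K = 11/ε

Let ε > 0. For k ≥ 1, |(-3k + 7)/(2k + 10) + 3/2| = |44|/(2(2k + 10)) = 44/(2(2k + 10)).
Since 2k + 10 ≥ 2k for k ≥ 1, this is ≤ 44/(2·2k) = 11/k.
So |(-3k + 7)/(2k + 10) + 3/2| < ε whenever k > 11/ε.
Take K = 11/ε. If k > K then |(-3k + 7)/(2k + 10) + 3/2| ≤ 11/k < ε.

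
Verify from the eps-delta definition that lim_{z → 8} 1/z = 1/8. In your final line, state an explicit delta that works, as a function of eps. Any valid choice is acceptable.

Let eps > 0. We seek delta > 0 such that 0 < |z − 8| < delta implies |1/z − (1/8)| < eps.
|1/z − (1/8)| = |8 − z|/(8·|z|) = |z − 8|/(8|z|).
Require delta ≤ 4 so that |z| > 8 − 4 = 4, hence 8|z| > 32.
Then |1/z − (1/8)| < |z − 8|/32, which is < eps when |z − 8| < 32eps.
Take delta = min(4, 32eps). Then 0 < |z − 8| < delta gives both |z − 8| < 4 and |z − 8| < 32eps, so |1/z − (1/8)| < eps.

delta = min(4, 32eps)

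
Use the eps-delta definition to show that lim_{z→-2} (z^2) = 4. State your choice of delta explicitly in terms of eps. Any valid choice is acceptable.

delta = min(1, eps/5)

Let eps > 0 be given. We seek delta > 0 with 0 < |z + 2| < delta ⇒ |z^2 − 4| < eps.
Factor: z^2 − 4 = (z + 2)(z - 2), so |z^2 − 4| = |z + 2|·|z - 2|.
Restrict delta ≤ 1. Then |z + 2| < 1 gives |z| < 3, so by the triangle inequality |z - 2| ≤ 3 + 2 = 5.
Hence |z^2 − 4| ≤ 5|z + 2|, which is < eps once |z + 2| < eps/5.
Take delta = min(1, eps/5). If 0 < |z + 2| < delta then both bounds hold and |z^2 − 4| ≤ 5|z + 2| < 5·(eps/5) = eps.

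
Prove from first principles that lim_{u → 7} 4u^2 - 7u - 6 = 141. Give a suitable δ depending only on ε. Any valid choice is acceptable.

Suppose ε > 0. We want δ > 0 such that 0 < |u − 7| < δ implies |(4u^2 - 7u - 6) − 141| < ε.
(4u^2 - 7u - 6) − 141 = 4u^2 - 7u - 147 = (u − 7)(4u + 21).
So |(4u^2 - 7u - 6) − 141| = |u − 7|·|4u + 21|.
Assume first that |u − 7| < 2, so |u| < 9. Then |4u + 21| ≤ 4·9 + 21 = 57.
Hence |(4u^2 - 7u - 6) − 141| ≤ 57|u − 7| < ε provided |u − 7| < ε/57.
Take δ = min(2, ε/57). Then 0 < |u − 7| < δ gives both |u − 7| < 2 and |u − 7| < ε/57, so |(4u^2 - 7u - 6) − 141| < ε.

δ = min(2, ε/57)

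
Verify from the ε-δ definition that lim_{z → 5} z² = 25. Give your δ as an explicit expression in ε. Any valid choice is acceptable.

δ = min(1, ε/11)

Suppose ε > 0. We seek δ > 0 with 0 < |z − 5| < δ ⇒ |z² − 25| < ε.
Factor: z² − 25 = (z − 5)(z + 5), so |z² − 25| = |z − 5|·|z + 5|.
Restrict δ ≤ 1. Then |z − 5| < 1 gives |z| < 6, so by the triangle inequality |z + 5| ≤ 6 + 5 = 11.
Hence |z² − 25| ≤ 11|z − 5|, which is < ε once |z − 5| < ε/11.
Take δ = min(1, ε/11). If 0 < |z − 5| < δ then both bounds hold and |z² − 25| ≤ 11|z − 5| < 11·(ε/11) = ε.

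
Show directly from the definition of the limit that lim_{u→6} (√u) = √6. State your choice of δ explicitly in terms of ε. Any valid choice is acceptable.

δ = min(6, √6·ε)

Let ε > 0 be given. We want δ > 0 such that 0 < |u − 6| < δ implies |√u − √6| < ε.
Rationalise: √u − √6 = (u − 6)/(√u + √6), so |√u − √6| = |u − 6|/(√u + √6).
Restrict δ ≤ 6 so that |u − 6| < 6 forces u > 0, and then √u + √6 > √6.
Hence |√u − √6| < |u − 6|/√6, which is < ε once |u − 6| < √6·ε.
Take δ = min(6, √6·ε). If 0 < |u − 6| < δ then u > 0 and |√u − √6| < |u − 6|/√6 < ε.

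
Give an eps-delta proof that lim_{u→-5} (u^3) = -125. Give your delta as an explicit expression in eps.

Let eps > 0 be given. We seek delta > 0 with 0 < |u + 5| < delta ⇒ |u^3 + 125| < eps.
Factor: u^3 + 125 = (u + 5)(u^2 - 5u + 25), so |u^3 + 125| = |u + 5|·|u^2 - 5u + 25|.
Restrict delta ≤ 2. Then |u + 5| < 2 gives |u| < 7, so by the triangle inequality |u^2 - 5u + 25| ≤ 7^2 + 5·7 + 25 = 109.
Hence |u^3 + 125| ≤ 109|u + 5|, which is < eps once |u + 5| < eps/109.
Take delta = min(2, eps/109). If 0 < |u + 5| < delta then both bounds hold and |u^3 + 125| ≤ 109|u + 5| < 109·(eps/109) = eps.

delta = min(2, eps/109)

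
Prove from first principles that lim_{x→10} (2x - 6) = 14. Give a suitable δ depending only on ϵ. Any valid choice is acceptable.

δ = ϵ/2

Fix ϵ > 0. We need δ > 0 so that 0 < |x − 10| < δ implies |(2x - 6) − 14| < ϵ.
|(2x - 6) − 14| = |2x - 20| = 2|x − 10|.
So 2|x − 10| < ϵ exactly when |x − 10| < ϵ/2.
Take δ = ϵ/2. If 0 < |x − 10| < δ then |(2x - 6) − 14| = 2|x − 10| < 2·(ϵ/2) = ϵ.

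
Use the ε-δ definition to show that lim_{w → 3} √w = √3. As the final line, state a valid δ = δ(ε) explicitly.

Fix ε > 0. We want δ > 0 such that 0 < |w − 3| < δ implies |√w − √3| < ε.
Multiplying by the conjugate, |√w − √3| = |w − 3|/(√w + √3).
Restrict δ ≤ 3 so that |w − 3| < 3 forces w > 0, and then √w + √3 > √3.
Hence |√w − √3| < |w − 3|/√3, which is < ε once |w − 3| < √3·ε.
Take δ = min(3, √3·ε). If 0 < |w − 3| < δ then w > 0 and |√w − √3| < |w − 3|/√3 < ε.

δ = min(3, √3·ε)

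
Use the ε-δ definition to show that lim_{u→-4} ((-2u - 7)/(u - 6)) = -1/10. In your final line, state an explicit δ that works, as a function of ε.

Let ε > 0. We want δ > 0 with 0 < |u + 4| < δ ⇒ |(-2u - 7)/(u - 6) + 1/10| < ε.
Combining over a common denominator, (-2u - 7)/(u - 6) + 1/10 = [(-2u - 7)·(-10) − 1·(u - 6)] / [(-10)·(u - 6)] = 19(u + 4) / ((-10)(u - 6)).
So |(-2u - 7)/(u - 6) + 1/10| = 19|u + 4| / (10·|u − 6|).
Restrict δ ≤ 5. Then |u + 4| < 5 gives |u − 6| = |(u + 4) + (-10)| ≥ 10 − 5 = 5.
Hence |(-2u - 7)/(u - 6) + 1/10| < 19|u + 4|/(10·5) = (19/50)|u + 4|, which is < ε once |u + 4| < (50/19)ε.
Take δ = min(5, (50/19)ε). Then 0 < |u + 4| < δ forces both bounds, so |(-2u - 7)/(u - 6) + 1/10| < ε.

δ = min(5, (50/19)ε)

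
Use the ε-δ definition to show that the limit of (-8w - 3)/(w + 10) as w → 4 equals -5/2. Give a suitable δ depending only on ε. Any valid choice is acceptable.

Suppose ε > 0. We want δ > 0 with 0 < |w − 4| < δ ⇒ |(-8w - 3)/(w + 10) + 5/2| < ε.
Combining over a common denominator, (-8w - 3)/(w + 10) + 5/2 = [(-8w - 3)·14 − (-35)·(w + 10)] / [14·(w + 10)] = -77(w − 4) / (14(w + 10)).
So |(-8w - 3)/(w + 10) + 5/2| = 77|w − 4| / (14·|w + 10|).
Restrict δ ≤ 7. Then |w − 4| < 7 gives |w + 10| = |(w − 4) + 14| ≥ 14 − 7 = 7.
Hence |(-8w - 3)/(w + 10) + 5/2| < 77|w − 4|/(14·7) = (11/14)|w − 4|, which is < ε once |w − 4| < (14/11)ε.
Take δ = min(7, (14/11)ε). Then 0 < |w − 4| < δ forces both bounds, so |(-8w - 3)/(w + 10) + 5/2| < ε.

δ = min(7, (14/11)ε)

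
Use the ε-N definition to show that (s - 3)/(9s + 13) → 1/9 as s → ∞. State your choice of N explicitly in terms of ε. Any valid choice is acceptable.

N = (40/81)/ε

Let ε > 0. We seek N > 0 such that s > N implies |(s - 3)/(9s + 13) − (1/9)| < ε.
(s - 3)/(9s + 13) − (1/9) = (9(s - 3) − (9s + 13)) / (9(9s + 13)) = -40/(9(9s + 13)).
For s > 0 we have 9s + 13 > 9s, so |(s - 3)/(9s + 13) − (1/9)| = 40/(9(9s + 13)) < 40/(9·9s) = (40/81)/s.
Thus |(s - 3)/(9s + 13) − (1/9)| < ε whenever s > (40/81)/ε.
Take N = (40/81)/ε. If s > N then |(s - 3)/(9s + 13) − (1/9)| < (40/81)/s < ε.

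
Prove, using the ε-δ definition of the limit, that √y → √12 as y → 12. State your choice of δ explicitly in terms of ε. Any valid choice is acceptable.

δ = min(12, √12·ε)

Fix ε > 0. We want δ > 0 such that 0 < |y − 12| < δ implies |√y − √12| < ε.
Rationalise: √y − √12 = (y − 12)/(√y + √12), so |√y − √12| = |y − 12|/(√y + √12).
Restrict δ ≤ 12 so that |y − 12| < 12 forces y > 0, and then √y + √12 > √12.
Hence |√y − √12| < |y − 12|/√12, which is < ε once |y − 12| < √12·ε.
Take δ = min(12, √12·ε). If 0 < |y − 12| < δ then y > 0 and |√y − √12| < |y − 12|/√12 < ε.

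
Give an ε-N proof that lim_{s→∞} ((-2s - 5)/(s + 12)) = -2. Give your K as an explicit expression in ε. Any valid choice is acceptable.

Let ε > 0 be given. We seek K > 0 such that s > K implies |(-2s - 5)/(s + 12) + 2| < ε.
(-2s - 5)/(s + 12) + 2 = ((-2s - 5) − (-2)(s + 12)) / ((s + 12)) = 19/((s + 12)).
For s > 0 we have s + 12 > s, so |(-2s - 5)/(s + 12) + 2| = 19/((s + 12)) < 19/(s) = 19/s.
Thus |(-2s - 5)/(s + 12) + 2| < ε whenever s > 19/ε.
Take K = 19/ε. If s > K then |(-2s - 5)/(s + 12) + 2| < 19/s < ε.

K = 19/ε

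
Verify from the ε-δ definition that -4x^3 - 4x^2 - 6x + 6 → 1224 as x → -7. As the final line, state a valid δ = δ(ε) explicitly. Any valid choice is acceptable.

δ = min(1, ε/622)

Let ε > 0. We want δ > 0 such that 0 < |x + 7| < δ implies |(-4x^3 - 4x^2 - 6x + 6) − 1224| < ε.
(-4x^3 - 4x^2 - 6x + 6) − 1224 = -4x^3 - 4x^2 - 6x - 1218 = (x + 7)(-4x^2 + 24x - 174).
So |(-4x^3 - 4x^2 - 6x + 6) − 1224| = |x + 7|·|-4x^2 + 24x - 174|.
Assume first that |x + 7| < 1, so |x| < 8. Then |-4x^2 + 24x - 174| ≤ 4·8^2 + 24·8 + 174 = 622.
Hence |(-4x^3 - 4x^2 - 6x + 6) − 1224| ≤ 622|x + 7| < ε provided |x + 7| < ε/622.
Choosing δ = min(1, ε/622) ensures both conditions, hence |(-4x^3 - 4x^2 - 6x + 6) − 1224| < ε.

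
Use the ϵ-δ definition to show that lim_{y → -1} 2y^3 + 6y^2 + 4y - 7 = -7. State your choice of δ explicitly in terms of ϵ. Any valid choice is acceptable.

Let ϵ > 0 be given. We want δ > 0 such that 0 < |y + 1| < δ implies |(2y^3 + 6y^2 + 4y - 7) + 7| < ϵ.
(2y^3 + 6y^2 + 4y - 7) + 7 = 2y^3 + 6y^2 + 4y = (y + 1)(2y^2 + 4y).
So |(2y^3 + 6y^2 + 4y - 7) + 7| = |y + 1|·|2y^2 + 4y|.
Assume first that |y + 1| < 2, so |y| < 3. Then |2y^2 + 4y| ≤ 2·3^2 + 4·3 = 30.
Hence |(2y^3 + 6y^2 + 4y - 7) + 7| ≤ 30|y + 1| < ϵ provided |y + 1| < ϵ/30.
Choosing δ = min(2, ϵ/30) ensures both conditions, hence |(2y^3 + 6y^2 + 4y - 7) + 7| < ϵ.

δ = min(2, ϵ/30)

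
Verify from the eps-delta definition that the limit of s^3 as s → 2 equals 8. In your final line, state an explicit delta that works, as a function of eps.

delta = min(1, eps/19)

Let eps > 0 be given. We seek delta > 0 with 0 < |s − 2| < delta ⇒ |s^3 − 8| < eps.
Factor: s^3 − 8 = (s − 2)(s^2 + 2s + 4), so |s^3 − 8| = |s − 2|·|s^2 + 2s + 4|.
Restrict delta ≤ 1. Then |s − 2| < 1 gives |s| < 3, so by the triangle inequality |s^2 + 2s + 4| ≤ 3^2 + 2·3 + 4 = 19.
Hence |s^3 − 8| ≤ 19|s − 2|, which is < eps once |s − 2| < eps/19.
Take delta = min(1, eps/19). If 0 < |s − 2| < delta then both bounds hold and |s^3 − 8| ≤ 19|s − 2| < 19·(eps/19) = eps.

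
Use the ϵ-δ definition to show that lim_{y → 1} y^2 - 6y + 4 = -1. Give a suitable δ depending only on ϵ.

δ = min(1, ϵ/7)

Let ϵ > 0. We want δ > 0 such that 0 < |y − 1| < δ implies |(y^2 - 6y + 4) + 1| < ϵ.
(y^2 - 6y + 4) + 1 = y^2 - 6y + 5 = (y − 1)(y - 5).
So |(y^2 - 6y + 4) + 1| = |y − 1|·|y - 5|.
Assume first that |y − 1| < 1, so |y| < 2. Then |y - 5| ≤ 2 + 5 = 7.
Hence |(y^2 - 6y + 4) + 1| ≤ 7|y − 1| < ϵ provided |y − 1| < ϵ/7.
Choosing δ = min(1, ϵ/7) ensures both conditions, hence |(y^2 - 6y + 4) + 1| < ϵ.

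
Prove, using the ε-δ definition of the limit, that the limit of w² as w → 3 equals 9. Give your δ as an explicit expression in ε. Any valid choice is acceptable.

Fix ε > 0. We seek δ > 0 with 0 < |w − 3| < δ ⇒ |w² − 9| < ε.
Factor: w² − 9 = (w − 3)(w + 3), so |w² − 9| = |w − 3|·|w + 3|.
Restrict δ ≤ 1. Then |w − 3| < 1 gives |w| < 4, so by the triangle inequality |w + 3| ≤ 4 + 3 = 7.
Hence |w² − 9| ≤ 7|w − 3|, which is < ε once |w − 3| < ε/7.
Take δ = min(1, ε/7). If 0 < |w − 3| < δ then both bounds hold and |w² − 9| ≤ 7|w − 3| < 7·(ε/7) = ε.

δ = min(1, ε/7)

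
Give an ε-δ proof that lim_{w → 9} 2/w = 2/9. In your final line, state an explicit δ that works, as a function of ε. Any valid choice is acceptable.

Let ε > 0 be given. We seek δ > 0 such that 0 < |w − 9| < δ implies |2/w − (2/9)| < ε.
|2/w − (2/9)| = 2·|9 − w|/(9·|w|) = 2|w − 9|/(9|w|).
Restrict δ ≤ 9/2. Then |w − 9| < 9/2 gives |w| > 9/2, so 9|w| > 81/2.
Then |2/w − (2/9)| < 2|w − 9|/(81/2), which is < ε when |w − 9| < (81/4)ε.
Take δ = min(9/2, (81/4)ε). Then 0 < |w − 9| < δ gives both |w − 9| < 9/2 and |w − 9| < (81/4)ε, so |2/w − (2/9)| < ε.

δ = min(9/2, (81/4)ε)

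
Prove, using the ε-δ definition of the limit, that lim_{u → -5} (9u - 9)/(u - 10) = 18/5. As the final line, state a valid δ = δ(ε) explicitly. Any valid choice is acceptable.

Suppose ε > 0. We want δ > 0 with 0 < |u + 5| < δ ⇒ |(9u - 9)/(u - 10) − (18/5)| < ε.
Combining over a common denominator, (9u - 9)/(u - 10) − (18/5) = [(9u - 9)·(-15) − (-54)·(u - 10)] / [(-15)·(u - 10)] = -81(u + 5) / ((-15)(u - 10)).
So |(9u - 9)/(u - 10) − (18/5)| = 81|u + 5| / (15·|u − 10|).
Restrict δ ≤ 15/2. Then |u + 5| < 15/2 gives |u − 10| = |(u + 5) + (-15)| ≥ 15 − 15/2 = 15/2.
Hence |(9u - 9)/(u - 10) − (18/5)| < 81|u + 5|/(15·(15/2)) = (18/25)|u + 5|, which is < ε once |u + 5| < (25/18)ε.
Take δ = min(15/2, (25/18)ε). Then 0 < |u + 5| < δ forces both bounds, so |(9u - 9)/(u - 10) − (18/5)| < ε.

δ = min(15/2, (25/18)ε)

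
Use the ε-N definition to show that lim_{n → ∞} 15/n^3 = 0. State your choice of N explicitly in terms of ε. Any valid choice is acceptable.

N = (15/ε)^{1/3}

Let ε > 0 be given. For n ≥ 1, |15/n^3 − 0| = 15/n^3.
15/n^3 < ε ⇔ n^3 > 15/ε ⇔ n > (15/ε)^{1/3}.
Take N = (15/ε)^{1/3}. Then n > N implies 15/n^3 < ε.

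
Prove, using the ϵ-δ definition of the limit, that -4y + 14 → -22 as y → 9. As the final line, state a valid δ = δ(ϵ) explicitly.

δ = ϵ/4

Let ϵ > 0 be given. We need δ > 0 so that 0 < |y − 9| < δ implies |(-4y + 14) + 22| < ϵ.
|(-4y + 14) + 22| = |-4y + 36| = 4|y − 9|.
Thus it suffices that |y − 9| < ϵ/4.
Take δ = ϵ/4. If 0 < |y − 9| < δ then |(-4y + 14) + 22| = 4|y − 9| < 4·(ϵ/4) = ϵ.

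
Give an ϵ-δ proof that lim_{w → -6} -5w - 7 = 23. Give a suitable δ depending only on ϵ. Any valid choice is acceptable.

δ = ϵ/5

Let ϵ > 0. We need δ > 0 so that 0 < |w + 6| < δ implies |(-5w - 7) − 23| < ϵ.
Since (-5w - 7) − 23 = -5(w + 6), we have |(-5w - 7) − 23| = 5|w + 6|.
Thus it suffices that |w + 6| < ϵ/5.
Take δ = ϵ/5. If 0 < |w + 6| < δ then |(-5w - 7) − 23| = 5|w + 6| < 5·(ϵ/5) = ϵ.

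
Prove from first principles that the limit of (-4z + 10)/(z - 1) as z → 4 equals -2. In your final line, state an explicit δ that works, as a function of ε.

Let ε > 0 be given. We want δ > 0 with 0 < |z − 4| < δ ⇒ |(-4z + 10)/(z - 1) + 2| < ε.
Combining over a common denominator, (-4z + 10)/(z - 1) + 2 = [(-4z + 10)·3 − (-6)·(z - 1)] / [3·(z - 1)] = -6(z − 4) / (3(z - 1)).
So |(-4z + 10)/(z - 1) + 2| = 6|z − 4| / (3·|z − 1|).
Require δ ≤ 3/2, so |z − 1| ≥ |3| − |z − 4| > 3 − 3/2 = 3/2.
Hence |(-4z + 10)/(z - 1) + 2| < 6|z − 4|/(3·(3/2)) = (4/3)|z − 4|, which is < ε once |z − 4| < (3/4)ε.
Take δ = min(3/2, (3/4)ε). Then 0 < |z − 4| < δ forces both bounds, so |(-4z + 10)/(z - 1) + 2| < ε.

δ = min(3/2, (3/4)ε)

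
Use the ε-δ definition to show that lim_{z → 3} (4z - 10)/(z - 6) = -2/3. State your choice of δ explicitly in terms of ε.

δ = min(3/2, (9/28)ε)

Fix ε > 0. We want δ > 0 with 0 < |z − 3| < δ ⇒ |(4z - 10)/(z - 6) + 2/3| < ε.
Combining over a common denominator, (4z - 10)/(z - 6) + 2/3 = [(4z - 10)·(-3) − 2·(z - 6)] / [(-3)·(z - 6)] = -14(z − 3) / ((-3)(z - 6)).
So |(4z - 10)/(z - 6) + 2/3| = 14|z − 3| / (3·|z − 6|).
Require δ ≤ 3/2, so |z − 6| ≥ |-3| − |z − 3| > 3 − 3/2 = 3/2.
Hence |(4z - 10)/(z - 6) + 2/3| < 14|z − 3|/(3·(3/2)) = (28/9)|z − 3|, which is < ε once |z − 3| < (9/28)ε.
Take δ = min(3/2, (9/28)ε). Then 0 < |z − 3| < δ forces both bounds, so |(4z - 10)/(z - 6) + 2/3| < ε.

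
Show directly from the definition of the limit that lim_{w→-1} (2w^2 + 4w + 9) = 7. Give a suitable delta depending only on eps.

Fix eps > 0. We want delta > 0 such that 0 < |w + 1| < delta implies |(2w^2 + 4w + 9) − 7| < eps.
(2w^2 + 4w + 9) − 7 = 2w^2 + 4w + 2 = (w + 1)(2w + 2).
So |(2w^2 + 4w + 9) − 7| = |w + 1|·|2w + 2|.
Assume first that |w + 1| < 1, so |w| < 2. Then |2w + 2| ≤ 2·2 + 2 = 6.
Hence |(2w^2 + 4w + 9) − 7| ≤ 6|w + 1| < eps provided |w + 1| < eps/6.
Take delta = min(1, eps/6). Then 0 < |w + 1| < delta gives both |w + 1| < 1 and |w + 1| < eps/6, so |(2w^2 + 4w + 9) − 7| < eps.

delta = min(1, eps/6)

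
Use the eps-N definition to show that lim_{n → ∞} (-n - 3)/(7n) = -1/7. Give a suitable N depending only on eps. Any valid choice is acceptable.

N = (3/7)/eps

Let eps > 0. For n ≥ 1, |(-n - 3)/(7n) + 1/7| = |-21|/(7(7n)) = 21/(7(7n)).
Since 7n ≥ 7n for n ≥ 1, this is ≤ 21/(7·7n) = (3/7)/n.
So |(-n - 3)/(7n) + 1/7| < eps whenever n > (3/7)/eps.
Take N = (3/7)/eps. If n > N then |(-n - 3)/(7n) + 1/7| ≤ (3/7)/n < eps.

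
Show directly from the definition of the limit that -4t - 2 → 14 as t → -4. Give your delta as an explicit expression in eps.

delta = eps/4

Fix eps > 0. We need delta > 0 so that 0 < |t + 4| < delta implies |(-4t - 2) − 14| < eps.
|(-4t - 2) − 14| = |-4t - 16| = 4|t + 4|.
So 4|t + 4| < eps exactly when |t + 4| < eps/4.
Choosing delta = eps/4 gives |(-4t - 2) − 14| = 4|t + 4| < eps whenever |t + 4| < delta.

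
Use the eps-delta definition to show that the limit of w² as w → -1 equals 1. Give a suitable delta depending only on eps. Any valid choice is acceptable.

Suppose eps > 0. We seek delta > 0 with 0 < |w + 1| < delta ⇒ |w² − 1| < eps.
Factor: w² − 1 = (w + 1)(w - 1), so |w² − 1| = |w + 1|·|w - 1|.
Impose delta ≤ 1 so that |w| < 2; then |w - 1| ≤ 3.
Hence |w² − 1| ≤ 3|w + 1|, which is < eps once |w + 1| < eps/3.
Take delta = min(1, eps/3). If 0 < |w + 1| < delta then both bounds hold and |w² − 1| ≤ 3|w + 1| < 3·(eps/3) = eps.

delta = min(1, eps/3)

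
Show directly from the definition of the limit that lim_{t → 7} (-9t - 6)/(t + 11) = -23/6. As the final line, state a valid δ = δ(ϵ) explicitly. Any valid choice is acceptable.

δ = min(9, (54/31)ϵ)

Fix ϵ > 0. We want δ > 0 with 0 < |t − 7| < δ ⇒ |(-9t - 6)/(t + 11) + 23/6| < ϵ.
Combining over a common denominator, (-9t - 6)/(t + 11) + 23/6 = [(-9t - 6)·18 − (-69)·(t + 11)] / [18·(t + 11)] = -93(t − 7) / (18(t + 11)).
So |(-9t - 6)/(t + 11) + 23/6| = 93|t − 7| / (18·|t + 11|).
Require δ ≤ 9, so |t + 11| ≥ |18| − |t − 7| > 18 − 9 = 9.
Hence |(-9t - 6)/(t + 11) + 23/6| < 93|t − 7|/(18·9) = (31/54)|t − 7|, which is < ϵ once |t − 7| < (54/31)ϵ.
Take δ = min(9, (54/31)ϵ). Then 0 < |t − 7| < δ forces both bounds, so |(-9t - 6)/(t + 11) + 23/6| < ϵ.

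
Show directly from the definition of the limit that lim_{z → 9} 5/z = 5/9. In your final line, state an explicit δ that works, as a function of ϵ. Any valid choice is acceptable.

Fix ϵ > 0. We seek δ > 0 such that 0 < |z − 9| < δ implies |5/z − (5/9)| < ϵ.
|5/z − (5/9)| = 5·|9 − z|/(9·|z|) = 5|z − 9|/(9|z|).
Require δ ≤ 9/2 so that |z| > 9 − 9/2 = 9/2, hence 9|z| > 81/2.
Then |5/z − (5/9)| < 5|z − 9|/(81/2), which is < ϵ when |z − 9| < (81/10)ϵ.
Take δ = min(9/2, (81/10)ϵ). Then 0 < |z − 9| < δ gives both |z − 9| < 9/2 and |z − 9| < (81/10)ϵ, so |5/z − (5/9)| < ϵ.

δ = min(9/2, (81/10)ϵ)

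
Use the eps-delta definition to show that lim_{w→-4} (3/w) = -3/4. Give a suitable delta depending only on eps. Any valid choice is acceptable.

Let eps > 0. We seek delta > 0 such that 0 < |w + 4| < delta implies |3/w + 3/4| < eps.
|3/w + 3/4| = 3·|-4 − w|/(4·|w|) = 3|w + 4|/(4|w|).
Require delta ≤ 2 so that |w| > 4 − 2 = 2, hence 4|w| > 8.
Then |3/w + 3/4| < 3|w + 4|/8, which is < eps when |w + 4| < (8/3)eps.
Take delta = min(2, (8/3)eps). Then 0 < |w + 4| < delta gives both |w + 4| < 2 and |w + 4| < (8/3)eps, so |3/w + 3/4| < eps.

delta = min(2, (8/3)eps)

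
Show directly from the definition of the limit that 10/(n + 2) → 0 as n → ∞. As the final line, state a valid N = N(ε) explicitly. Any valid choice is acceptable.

Let ε > 0 be given. For n ≥ 1, |10/(n + 2) − 0| = 10/(n + 2) ≤ 10/n.
We need 10/n < ε, i.e. n > 10/ε.
Take N = 10/ε. If n > N then |10/(n + 2)| ≤ 10/n < ε.

N = 10/ε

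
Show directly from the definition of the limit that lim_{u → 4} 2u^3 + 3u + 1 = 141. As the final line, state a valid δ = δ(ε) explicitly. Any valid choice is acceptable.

Let ε > 0 be given. We want δ > 0 such that 0 < |u − 4| < δ implies |(2u^3 + 3u + 1) − 141| < ε.
(2u^3 + 3u + 1) − 141 = 2u^3 + 3u - 140 = (u − 4)(2u^2 + 8u + 35).
So |(2u^3 + 3u + 1) − 141| = |u − 4|·|2u^2 + 8u + 35|.
Assume first that |u − 4| < 1, so |u| < 5. Then |2u^2 + 8u + 35| ≤ 2·5^2 + 8·5 + 35 = 125.
Hence |(2u^3 + 3u + 1) − 141| ≤ 125|u − 4| < ε provided |u − 4| < ε/125.
Choosing δ = min(1, ε/125) ensures both conditions, hence |(2u^3 + 3u + 1) − 141| < ε.

δ = min(1, ε/125)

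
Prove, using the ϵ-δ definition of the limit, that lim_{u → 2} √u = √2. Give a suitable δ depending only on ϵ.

Let ϵ > 0 be given. We want δ > 0 such that 0 < |u − 2| < δ implies |√u − √2| < ϵ.
Rationalise: √u − √2 = (u − 2)/(√u + √2), so |√u − √2| = |u − 2|/(√u + √2).
Restrict δ ≤ 2 so that |u − 2| < 2 forces u > 0, and then √u + √2 > √2.
Hence |√u − √2| < |u − 2|/√2, which is < ϵ once |u − 2| < √2·ϵ.
Take δ = min(2, √2·ϵ). If 0 < |u − 2| < δ then u > 0 and |√u − √2| < |u − 2|/√2 < ϵ.

δ = min(2, √2·ϵ)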